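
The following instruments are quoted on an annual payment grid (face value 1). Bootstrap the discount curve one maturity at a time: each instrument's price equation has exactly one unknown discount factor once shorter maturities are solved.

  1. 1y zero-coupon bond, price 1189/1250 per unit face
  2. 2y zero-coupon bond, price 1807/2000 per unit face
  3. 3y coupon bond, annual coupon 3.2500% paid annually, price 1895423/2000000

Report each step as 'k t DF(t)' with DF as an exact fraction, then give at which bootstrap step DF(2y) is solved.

step 1 [1y] zero: DF = P = 1189/1250 ≈ 0.951200
step 2 [2y] zero: DF = P = 1807/2000 ≈ 0.903500
step 3 [3y] bond c/1=13/400: DF=(1895423/2000000 − 13/400·(0.951200+0.903500))/(1+13/400) = 1719/2000 ≈ 0.859500

1 1 1189/1250
2 2 1807/2000
3 3 1719/2000
DF(2y) is solved at step 2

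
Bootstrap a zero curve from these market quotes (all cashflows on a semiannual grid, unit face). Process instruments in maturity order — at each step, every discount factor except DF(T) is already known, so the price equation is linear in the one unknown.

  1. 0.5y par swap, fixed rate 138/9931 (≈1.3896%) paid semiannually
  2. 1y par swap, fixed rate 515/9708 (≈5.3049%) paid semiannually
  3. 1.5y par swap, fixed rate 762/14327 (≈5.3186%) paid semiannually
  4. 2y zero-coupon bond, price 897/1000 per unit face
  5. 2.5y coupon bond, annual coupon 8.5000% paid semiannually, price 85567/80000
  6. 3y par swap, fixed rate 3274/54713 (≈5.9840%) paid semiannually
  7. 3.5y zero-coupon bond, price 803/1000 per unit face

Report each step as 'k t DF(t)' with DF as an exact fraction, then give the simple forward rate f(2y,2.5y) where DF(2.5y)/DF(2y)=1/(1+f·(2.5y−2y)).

1 1/2 9931/10000
2 1 1897/2000
3 3/2 4619/5000
4 2 897/1000
5 5/2 4363/5000
6 3 8363/10000
7 7/2 803/1000
f(2y,2.5y) = ((897/1000)/(4363/5000) − 1)/(1/2) = 244/4363 ≈ 5.5925%

step 1 [0.5y] swap r/2=69/9931: DF=(1 − 69/9931·(0))/(1+69/9931) = 9931/10000 ≈ 0.993100
step 2 [1y] swap r/2=515/19416: DF=(1 − 515/19416·(0.993100))/(1+515/19416) = 1897/2000 ≈ 0.948500
step 3 [1.5y] swap r/2=381/14327: DF=(1 − 381/14327·(0.993100+0.948500))/(1+381/14327) = 4619/5000 ≈ 0.923800
step 4 [2y] zero: DF = P = 897/1000 ≈ 0.897000
step 5 [2.5y] bond c/2=17/400: DF=(85567/80000 − 17/400·(0.993100+0.948500+0.923800+0.897000))/(1+17/400) = 4363/5000 ≈ 0.872600
step 6 [3y] swap r/2=1637/54713: DF=(1 − 1637/54713·(0.993100+0.948500+0.923800+0.897000+0.872600))/(1+1637/54713) = 8363/10000 ≈ 0.836300
step 7 [3.5y] zero: DF = P = 803/1000 ≈ 0.803000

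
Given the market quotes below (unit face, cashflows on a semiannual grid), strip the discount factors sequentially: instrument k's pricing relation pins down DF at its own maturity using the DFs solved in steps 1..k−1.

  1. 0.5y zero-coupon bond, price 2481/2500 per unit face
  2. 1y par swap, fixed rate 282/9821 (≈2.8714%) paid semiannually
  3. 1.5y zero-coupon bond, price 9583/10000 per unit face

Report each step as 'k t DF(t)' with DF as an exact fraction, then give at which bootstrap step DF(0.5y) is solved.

1 1/2 2481/2500
2 1 4859/5000
3 3/2 9583/10000
DF(0.5y) is solved at step 1

step 1 [0.5y] zero: DF = P = 2481/2500 ≈ 0.992400
step 2 [1y] swap r/2=141/9821: DF=(1 − 141/9821·(0.992400))/(1+141/9821) = 4859/5000 ≈ 0.971800
step 3 [1.5y] zero: DF = P = 9583/10000 ≈ 0.958300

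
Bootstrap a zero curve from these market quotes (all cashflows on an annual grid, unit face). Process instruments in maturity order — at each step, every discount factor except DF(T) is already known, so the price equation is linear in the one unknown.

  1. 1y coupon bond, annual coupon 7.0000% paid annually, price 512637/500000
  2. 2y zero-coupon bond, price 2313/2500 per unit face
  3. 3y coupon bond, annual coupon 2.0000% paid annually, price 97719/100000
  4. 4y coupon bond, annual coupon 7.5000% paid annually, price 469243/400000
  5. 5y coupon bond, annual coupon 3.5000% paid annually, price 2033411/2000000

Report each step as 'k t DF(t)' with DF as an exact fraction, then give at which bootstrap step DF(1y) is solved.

step 1 [1y] bond c/1=7/100: DF=(512637/500000 − 7/100·(0))/(1+7/100) = 4791/5000 ≈ 0.958200
step 2 [2y] zero: DF = P = 2313/2500 ≈ 0.925200
step 3 [3y] bond c/1=1/50: DF=(97719/100000 − 1/50·(0.958200+0.925200))/(1+1/50) = 9211/10000 ≈ 0.921100
step 4 [4y] bond c/1=3/40: DF=(469243/400000 − 3/40·(0.958200+0.925200+0.921100))/(1+3/40) = 2239/2500 ≈ 0.895600
step 5 [5y] bond c/1=7/200: DF=(2033411/2000000 − 7/200·(0.958200+0.925200+0.921100+0.895600))/(1+7/200) = 2143/2500 ≈ 0.857200

1 1 4791/5000
2 2 2313/2500
3 3 9211/10000
4 4 2239/2500
5 5 2143/2500
DF(1y) is solved at step 1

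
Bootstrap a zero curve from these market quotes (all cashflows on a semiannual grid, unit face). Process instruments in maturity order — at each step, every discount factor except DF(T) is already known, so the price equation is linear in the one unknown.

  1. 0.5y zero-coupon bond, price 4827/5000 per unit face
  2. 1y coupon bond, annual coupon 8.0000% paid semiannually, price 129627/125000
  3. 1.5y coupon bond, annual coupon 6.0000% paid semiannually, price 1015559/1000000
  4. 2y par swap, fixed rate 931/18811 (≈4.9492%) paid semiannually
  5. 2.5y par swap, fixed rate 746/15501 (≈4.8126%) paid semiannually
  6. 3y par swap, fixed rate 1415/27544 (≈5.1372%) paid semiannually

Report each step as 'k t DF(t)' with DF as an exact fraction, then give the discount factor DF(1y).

step 1 [0.5y] zero: DF = P = 4827/5000 ≈ 0.965400
step 2 [1y] bond c/2=1/25: DF=(129627/125000 − 1/25·(0.965400))/(1+1/25) = 24/25 ≈ 0.960000
step 3 [1.5y] bond c/2=3/100: DF=(1015559/1000000 − 3/100·(0.965400+0.960000))/(1+3/100) = 9299/10000 ≈ 0.929900
step 4 [2y] swap r/2=931/37622: DF=(1 − 931/37622·(0.965400+0.960000+0.929900))/(1+931/37622) = 9069/10000 ≈ 0.906900
step 5 [2.5y] swap r/2=373/15501: DF=(1 − 373/15501·(0.965400+0.960000+0.929900+0.906900))/(1+373/15501) = 8881/10000 ≈ 0.888100
step 6 [3y] swap r/2=1415/55088: DF=(1 − 1415/55088·(0.965400+0.960000+0.929900+0.906900+0.888100))/(1+1415/55088) = 1717/2000 ≈ 0.858500

1 1/2 4827/5000
2 1 24/25
3 3/2 9299/10000
4 2 9069/10000
5 5/2 8881/10000
6 3 1717/2000
DF(1y) = 24/25 ≈ 0.960000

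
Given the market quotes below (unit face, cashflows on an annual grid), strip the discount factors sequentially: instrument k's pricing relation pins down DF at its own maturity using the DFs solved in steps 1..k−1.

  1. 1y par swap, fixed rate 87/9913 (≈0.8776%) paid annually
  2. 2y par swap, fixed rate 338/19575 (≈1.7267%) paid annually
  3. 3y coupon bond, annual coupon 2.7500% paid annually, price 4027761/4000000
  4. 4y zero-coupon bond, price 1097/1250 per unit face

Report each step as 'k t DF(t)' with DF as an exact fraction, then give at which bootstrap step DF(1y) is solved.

1 1 9913/10000
2 2 4831/5000
3 3 2319/2500
4 4 1097/1250
DF(1y) is solved at step 1

step 1 [1y] swap r/1=87/9913: DF=(1 − 87/9913·(0))/(1+87/9913) = 9913/10000 ≈ 0.991300
step 2 [2y] swap r/1=338/19575: DF=(1 − 338/19575·(0.991300))/(1+338/19575) = 4831/5000 ≈ 0.966200
step 3 [3y] bond c/1=11/400: DF=(4027761/4000000 − 11/400·(0.991300+0.966200))/(1+11/400) = 2319/2500 ≈ 0.927600
step 4 [4y] zero: DF = P = 1097/1250 ≈ 0.877600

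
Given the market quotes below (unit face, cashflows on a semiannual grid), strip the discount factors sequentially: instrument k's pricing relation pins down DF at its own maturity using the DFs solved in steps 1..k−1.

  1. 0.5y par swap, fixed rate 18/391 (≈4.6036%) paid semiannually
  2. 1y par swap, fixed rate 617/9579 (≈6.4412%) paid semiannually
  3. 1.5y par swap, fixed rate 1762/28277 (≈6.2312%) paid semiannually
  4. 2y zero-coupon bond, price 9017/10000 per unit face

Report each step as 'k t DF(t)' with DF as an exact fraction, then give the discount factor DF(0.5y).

1 1/2 391/400
2 1 9383/10000
3 3/2 9119/10000
4 2 9017/10000
DF(0.5y) = 391/400 ≈ 0.977500

step 1 [0.5y] swap r/2=9/391: DF=(1 − 9/391·(0))/(1+9/391) = 391/400 ≈ 0.977500
step 2 [1y] swap r/2=617/19158: DF=(1 − 617/19158·(0.977500))/(1+617/19158) = 9383/10000 ≈ 0.938300
step 3 [1.5y] swap r/2=881/28277: DF=(1 − 881/28277·(0.977500+0.938300))/(1+881/28277) = 9119/10000 ≈ 0.911900
step 4 [2y] zero: DF = P = 9017/10000 ≈ 0.901700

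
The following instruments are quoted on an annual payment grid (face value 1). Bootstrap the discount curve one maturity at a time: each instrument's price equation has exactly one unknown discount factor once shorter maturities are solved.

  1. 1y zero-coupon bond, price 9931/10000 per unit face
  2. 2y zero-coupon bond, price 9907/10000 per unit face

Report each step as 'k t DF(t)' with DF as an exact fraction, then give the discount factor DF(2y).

1 1 9931/10000
2 2 9907/10000
DF(2y) = 9907/10000 ≈ 0.990700

step 1 [1y] zero: DF = P = 9931/10000 ≈ 0.993100
step 2 [2y] zero: DF = P = 9907/10000 ≈ 0.990700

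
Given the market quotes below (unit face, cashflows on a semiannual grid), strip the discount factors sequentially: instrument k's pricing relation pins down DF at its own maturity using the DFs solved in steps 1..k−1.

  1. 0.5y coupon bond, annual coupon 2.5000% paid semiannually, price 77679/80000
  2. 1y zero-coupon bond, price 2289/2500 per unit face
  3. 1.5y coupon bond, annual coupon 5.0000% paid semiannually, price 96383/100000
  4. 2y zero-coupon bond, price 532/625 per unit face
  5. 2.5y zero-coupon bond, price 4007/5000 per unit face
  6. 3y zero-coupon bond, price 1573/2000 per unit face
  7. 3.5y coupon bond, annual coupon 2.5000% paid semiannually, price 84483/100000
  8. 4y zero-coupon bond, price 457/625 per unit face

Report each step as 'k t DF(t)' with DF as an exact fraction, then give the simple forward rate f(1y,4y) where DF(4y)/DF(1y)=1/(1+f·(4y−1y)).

step 1 [0.5y] bond c/2=1/80: DF=(77679/80000 − 1/80·(0))/(1+1/80) = 959/1000 ≈ 0.959000
step 2 [1y] zero: DF = P = 2289/2500 ≈ 0.915600
step 3 [1.5y] bond c/2=1/40: DF=(96383/100000 − 1/40·(0.959000+0.915600))/(1+1/40) = 4473/5000 ≈ 0.894600
step 4 [2y] zero: DF = P = 532/625 ≈ 0.851200
step 5 [2.5y] zero: DF = P = 4007/5000 ≈ 0.801400
step 6 [3y] zero: DF = P = 1573/2000 ≈ 0.786500
step 7 [3.5y] bond c/2=1/80: DF=(84483/100000 − 1/80·(0.959000+0.915600+0.894600+0.851200+0.801400+0.786500))/(1+1/80) = 7701/10000 ≈ 0.770100
step 8 [4y] zero: DF = P = 457/625 ≈ 0.731200

1 1/2 959/1000
2 1 2289/2500
3 3/2 4473/5000
4 2 532/625
5 5/2 4007/5000
6 3 1573/2000
7 7/2 7701/10000
8 4 457/625
f(1y,4y) = ((2289/2500)/(457/625) − 1)/(3) = 461/5484 ≈ 8.4063%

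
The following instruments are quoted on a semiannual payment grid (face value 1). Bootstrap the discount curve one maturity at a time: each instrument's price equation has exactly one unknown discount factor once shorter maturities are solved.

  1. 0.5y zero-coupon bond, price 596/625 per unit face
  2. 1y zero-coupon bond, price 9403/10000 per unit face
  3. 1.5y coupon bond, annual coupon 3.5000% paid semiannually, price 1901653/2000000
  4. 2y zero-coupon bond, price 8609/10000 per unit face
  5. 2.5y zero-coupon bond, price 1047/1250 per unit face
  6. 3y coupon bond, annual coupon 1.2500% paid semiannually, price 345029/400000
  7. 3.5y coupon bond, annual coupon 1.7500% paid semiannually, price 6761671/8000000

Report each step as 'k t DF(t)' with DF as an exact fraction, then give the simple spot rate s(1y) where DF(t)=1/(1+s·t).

step 1 [0.5y] zero: DF = P = 596/625 ≈ 0.953600
step 2 [1y] zero: DF = P = 9403/10000 ≈ 0.940300
step 3 [1.5y] bond c/2=7/400: DF=(1901653/2000000 − 7/400·(0.953600+0.940300))/(1+7/400) = 9019/10000 ≈ 0.901900
step 4 [2y] zero: DF = P = 8609/10000 ≈ 0.860900
step 5 [2.5y] zero: DF = P = 1047/1250 ≈ 0.837600
step 6 [3y] bond c/2=1/160: DF=(345029/400000 − 1/160·(0.953600+0.940300+0.901900+0.860900+0.837600))/(1+1/160) = 8293/10000 ≈ 0.829300
step 7 [3.5y] bond c/2=7/800: DF=(6761671/8000000 − 7/800·(0.953600+0.940300+0.901900+0.860900+0.837600+0.829300))/(1+7/800) = 7917/10000 ≈ 0.791700

1 1/2 596/625
2 1 9403/10000
3 3/2 9019/10000
4 2 8609/10000
5 5/2 1047/1250
6 3 8293/10000
7 7/2 7917/10000
s(1y) = (1/(9403/10000) − 1)/(1) = 597/9403 ≈ 6.3490%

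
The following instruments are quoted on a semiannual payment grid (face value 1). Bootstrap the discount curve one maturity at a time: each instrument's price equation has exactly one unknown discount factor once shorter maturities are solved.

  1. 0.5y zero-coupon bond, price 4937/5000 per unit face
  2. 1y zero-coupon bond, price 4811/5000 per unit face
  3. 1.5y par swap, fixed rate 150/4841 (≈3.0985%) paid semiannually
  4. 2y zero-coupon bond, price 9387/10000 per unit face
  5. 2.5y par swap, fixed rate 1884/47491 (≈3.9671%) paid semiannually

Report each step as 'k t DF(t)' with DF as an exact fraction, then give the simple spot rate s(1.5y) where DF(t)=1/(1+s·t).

step 1 [0.5y] zero: DF = P = 4937/5000 ≈ 0.987400
step 2 [1y] zero: DF = P = 4811/5000 ≈ 0.962200
step 3 [1.5y] swap r/2=75/4841: DF=(1 − 75/4841·(0.987400+0.962200))/(1+75/4841) = 191/200 ≈ 0.955000
step 4 [2y] zero: DF = P = 9387/10000 ≈ 0.938700
step 5 [2.5y] swap r/2=942/47491: DF=(1 − 942/47491·(0.987400+0.962200+0.955000+0.938700))/(1+942/47491) = 4529/5000 ≈ 0.905800

1 1/2 4937/5000
2 1 4811/5000
3 3/2 191/200
4 2 9387/10000
5 5/2 4529/5000
s(1.5y) = (1/(191/200) − 1)/(3/2) = 6/191 ≈ 3.1414%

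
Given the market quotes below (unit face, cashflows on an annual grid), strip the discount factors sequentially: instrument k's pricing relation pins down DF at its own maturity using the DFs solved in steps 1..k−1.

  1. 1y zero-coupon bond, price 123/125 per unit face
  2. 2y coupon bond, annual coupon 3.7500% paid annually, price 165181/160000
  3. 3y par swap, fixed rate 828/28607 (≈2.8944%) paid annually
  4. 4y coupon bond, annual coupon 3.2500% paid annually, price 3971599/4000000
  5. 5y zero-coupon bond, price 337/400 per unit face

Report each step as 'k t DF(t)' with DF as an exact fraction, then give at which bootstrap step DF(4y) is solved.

1 1 123/125
2 2 1919/2000
3 3 2293/2500
4 4 2179/2500
5 5 337/400
DF(4y) is solved at step 4

step 1 [1y] zero: DF = P = 123/125 ≈ 0.984000
step 2 [2y] bond c/1=3/80: DF=(165181/160000 − 3/80·(0.984000))/(1+3/80) = 1919/2000 ≈ 0.959500
step 3 [3y] swap r/1=828/28607: DF=(1 − 828/28607·(0.984000+0.959500))/(1+828/28607) = 2293/2500 ≈ 0.917200
step 4 [4y] bond c/1=13/400: DF=(3971599/4000000 − 13/400·(0.984000+0.959500+0.917200))/(1+13/400) = 2179/2500 ≈ 0.871600
step 5 [5y] zero: DF = P = 337/400 ≈ 0.842500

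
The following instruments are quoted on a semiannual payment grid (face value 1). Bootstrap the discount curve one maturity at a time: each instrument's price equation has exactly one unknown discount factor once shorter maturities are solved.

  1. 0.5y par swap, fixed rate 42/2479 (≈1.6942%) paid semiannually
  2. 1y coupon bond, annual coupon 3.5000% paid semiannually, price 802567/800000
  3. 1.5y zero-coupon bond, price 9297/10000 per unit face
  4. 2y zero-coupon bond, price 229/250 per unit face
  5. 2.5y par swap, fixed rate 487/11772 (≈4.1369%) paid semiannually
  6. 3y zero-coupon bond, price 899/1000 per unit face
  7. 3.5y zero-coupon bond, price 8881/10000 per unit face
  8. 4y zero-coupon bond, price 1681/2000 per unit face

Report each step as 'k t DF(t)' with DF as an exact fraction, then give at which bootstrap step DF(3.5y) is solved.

step 1 [0.5y] swap r/2=21/2479: DF=(1 − 21/2479·(0))/(1+21/2479) = 2479/2500 ≈ 0.991600
step 2 [1y] bond c/2=7/400: DF=(802567/800000 − 7/400·(0.991600))/(1+7/400) = 9689/10000 ≈ 0.968900
step 3 [1.5y] zero: DF = P = 9297/10000 ≈ 0.929700
step 4 [2y] zero: DF = P = 229/250 ≈ 0.916000
step 5 [2.5y] swap r/2=487/23544: DF=(1 − 487/23544·(0.991600+0.968900+0.929700+0.916000))/(1+487/23544) = 4513/5000 ≈ 0.902600
step 6 [3y] zero: DF = P = 899/1000 ≈ 0.899000
step 7 [3.5y] zero: DF = P = 8881/10000 ≈ 0.888100
step 8 [4y] zero: DF = P = 1681/2000 ≈ 0.840500

1 1/2 2479/2500
2 1 9689/10000
3 3/2 9297/10000
4 2 229/250
5 5/2 4513/5000
6 3 899/1000
7 7/2 8881/10000
8 4 1681/2000
DF(3.5y) is solved at step 7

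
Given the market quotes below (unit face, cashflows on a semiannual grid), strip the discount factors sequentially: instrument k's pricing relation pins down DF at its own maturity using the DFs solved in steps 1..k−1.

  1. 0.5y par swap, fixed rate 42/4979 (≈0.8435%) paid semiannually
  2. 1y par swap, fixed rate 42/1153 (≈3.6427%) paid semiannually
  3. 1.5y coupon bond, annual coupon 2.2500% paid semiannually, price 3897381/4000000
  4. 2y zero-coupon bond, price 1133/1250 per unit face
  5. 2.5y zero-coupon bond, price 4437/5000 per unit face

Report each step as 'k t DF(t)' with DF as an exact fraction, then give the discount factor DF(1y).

1 1/2 4979/5000
2 1 9643/10000
3 3/2 9417/10000
4 2 1133/1250
5 5/2 4437/5000
DF(1y) = 9643/10000 ≈ 0.964300

step 1 [0.5y] swap r/2=21/4979: DF=(1 − 21/4979·(0))/(1+21/4979) = 4979/5000 ≈ 0.995800
step 2 [1y] swap r/2=21/1153: DF=(1 − 21/1153·(0.995800))/(1+21/1153) = 9643/10000 ≈ 0.964300
step 3 [1.5y] bond c/2=9/800: DF=(3897381/4000000 − 9/800·(0.995800+0.964300))/(1+9/800) = 9417/10000 ≈ 0.941700
step 4 [2y] zero: DF = P = 1133/1250 ≈ 0.906400
step 5 [2.5y] zero: DF = P = 4437/5000 ≈ 0.887400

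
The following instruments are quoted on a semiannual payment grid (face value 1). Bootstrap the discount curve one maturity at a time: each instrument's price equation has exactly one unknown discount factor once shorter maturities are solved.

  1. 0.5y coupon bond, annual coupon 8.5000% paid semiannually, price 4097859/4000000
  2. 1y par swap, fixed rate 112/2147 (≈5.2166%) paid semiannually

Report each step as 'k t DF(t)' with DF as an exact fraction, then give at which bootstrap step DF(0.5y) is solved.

step 1 [0.5y] bond c/2=17/400: DF=(4097859/4000000 − 17/400·(0))/(1+17/400) = 9827/10000 ≈ 0.982700
step 2 [1y] swap r/2=56/2147: DF=(1 − 56/2147·(0.982700))/(1+56/2147) = 1187/1250 ≈ 0.949600

1 1/2 9827/10000
2 1 1187/1250
DF(0.5y) is solved at step 1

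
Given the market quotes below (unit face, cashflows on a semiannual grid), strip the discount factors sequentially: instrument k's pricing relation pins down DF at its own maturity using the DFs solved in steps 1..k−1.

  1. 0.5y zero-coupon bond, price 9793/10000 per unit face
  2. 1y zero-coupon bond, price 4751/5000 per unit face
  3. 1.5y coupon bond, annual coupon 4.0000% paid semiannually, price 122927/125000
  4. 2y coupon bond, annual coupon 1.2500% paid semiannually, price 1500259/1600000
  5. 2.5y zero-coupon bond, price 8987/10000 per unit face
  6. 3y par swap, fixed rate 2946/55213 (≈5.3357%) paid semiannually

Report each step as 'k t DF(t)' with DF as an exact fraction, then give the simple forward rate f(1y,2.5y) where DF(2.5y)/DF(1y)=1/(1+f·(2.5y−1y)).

step 1 [0.5y] zero: DF = P = 9793/10000 ≈ 0.979300
step 2 [1y] zero: DF = P = 4751/5000 ≈ 0.950200
step 3 [1.5y] bond c/2=1/50: DF=(122927/125000 − 1/50·(0.979300+0.950200))/(1+1/50) = 9263/10000 ≈ 0.926300
step 4 [2y] bond c/2=1/160: DF=(1500259/1600000 − 1/160·(0.979300+0.950200+0.926300))/(1+1/160) = 9141/10000 ≈ 0.914100
step 5 [2.5y] zero: DF = P = 8987/10000 ≈ 0.898700
step 6 [3y] swap r/2=1473/55213: DF=(1 − 1473/55213·(0.979300+0.950200+0.926300+0.914100+0.898700))/(1+1473/55213) = 8527/10000 ≈ 0.852700

1 1/2 9793/10000
2 1 4751/5000
3 3/2 9263/10000
4 2 9141/10000
5 5/2 8987/10000
6 3 8527/10000
f(1y,2.5y) = ((4751/5000)/(8987/10000) − 1)/(3/2) = 1030/26961 ≈ 3.8203%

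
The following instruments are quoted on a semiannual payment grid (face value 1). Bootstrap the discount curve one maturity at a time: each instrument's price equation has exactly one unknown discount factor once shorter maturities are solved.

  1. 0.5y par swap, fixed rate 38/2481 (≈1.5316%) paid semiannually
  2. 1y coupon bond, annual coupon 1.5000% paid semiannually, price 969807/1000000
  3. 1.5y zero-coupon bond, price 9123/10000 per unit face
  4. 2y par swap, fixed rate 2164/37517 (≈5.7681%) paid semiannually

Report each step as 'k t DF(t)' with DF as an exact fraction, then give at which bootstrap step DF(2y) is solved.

step 1 [0.5y] swap r/2=19/2481: DF=(1 − 19/2481·(0))/(1+19/2481) = 2481/2500 ≈ 0.992400
step 2 [1y] bond c/2=3/400: DF=(969807/1000000 − 3/400·(0.992400))/(1+3/400) = 597/625 ≈ 0.955200
step 3 [1.5y] zero: DF = P = 9123/10000 ≈ 0.912300
step 4 [2y] swap r/2=1082/37517: DF=(1 − 1082/37517·(0.992400+0.955200+0.912300))/(1+1082/37517) = 4459/5000 ≈ 0.891800

1 1/2 2481/2500
2 1 597/625
3 3/2 9123/10000
4 2 4459/5000
DF(2y) is solved at step 4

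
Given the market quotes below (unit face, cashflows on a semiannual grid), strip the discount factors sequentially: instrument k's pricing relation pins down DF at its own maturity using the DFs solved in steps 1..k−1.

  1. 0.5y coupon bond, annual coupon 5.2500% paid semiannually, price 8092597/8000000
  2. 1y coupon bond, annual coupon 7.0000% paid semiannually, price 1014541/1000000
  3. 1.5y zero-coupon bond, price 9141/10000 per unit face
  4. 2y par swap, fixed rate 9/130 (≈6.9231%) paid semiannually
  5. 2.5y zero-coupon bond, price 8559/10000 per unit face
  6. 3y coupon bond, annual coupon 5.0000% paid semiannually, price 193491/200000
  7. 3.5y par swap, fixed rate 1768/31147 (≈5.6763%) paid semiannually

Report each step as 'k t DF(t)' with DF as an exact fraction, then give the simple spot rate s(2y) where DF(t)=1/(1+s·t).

step 1 [0.5y] bond c/2=21/800: DF=(8092597/8000000 − 21/800·(0))/(1+21/800) = 9857/10000 ≈ 0.985700
step 2 [1y] bond c/2=7/200: DF=(1014541/1000000 − 7/200·(0.985700))/(1+7/200) = 9469/10000 ≈ 0.946900
step 3 [1.5y] zero: DF = P = 9141/10000 ≈ 0.914100
step 4 [2y] swap r/2=9/260: DF=(1 − 9/260·(0.985700+0.946900+0.914100))/(1+9/260) = 8713/10000 ≈ 0.871300
step 5 [2.5y] zero: DF = P = 8559/10000 ≈ 0.855900
step 6 [3y] bond c/2=1/40: DF=(193491/200000 − 1/40·(0.985700+0.946900+0.914100+0.871300+0.855900))/(1+1/40) = 8323/10000 ≈ 0.832300
step 7 [3.5y] swap r/2=884/31147: DF=(1 − 884/31147·(0.985700+0.946900+0.914100+0.871300+0.855900+0.832300))/(1+884/31147) = 1029/1250 ≈ 0.823200

1 1/2 9857/10000
2 1 9469/10000
3 3/2 9141/10000
4 2 8713/10000
5 5/2 8559/10000
6 3 8323/10000
7 7/2 1029/1250
s(2y) = (1/(8713/10000) − 1)/(2) = 1287/17426 ≈ 7.3855%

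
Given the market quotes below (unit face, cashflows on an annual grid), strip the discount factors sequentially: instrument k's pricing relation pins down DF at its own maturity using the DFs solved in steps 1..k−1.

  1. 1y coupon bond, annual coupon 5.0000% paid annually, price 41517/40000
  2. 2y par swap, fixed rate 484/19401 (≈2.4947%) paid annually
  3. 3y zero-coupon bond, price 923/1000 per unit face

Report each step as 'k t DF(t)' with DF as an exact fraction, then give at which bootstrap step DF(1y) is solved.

1 1 1977/2000
2 2 2379/2500
3 3 923/1000
DF(1y) is solved at step 1

step 1 [1y] bond c/1=1/20: DF=(41517/40000 − 1/20·(0))/(1+1/20) = 1977/2000 ≈ 0.988500
step 2 [2y] swap r/1=484/19401: DF=(1 − 484/19401·(0.988500))/(1+484/19401) = 2379/2500 ≈ 0.951600
step 3 [3y] zero: DF = P = 923/1000 ≈ 0.923000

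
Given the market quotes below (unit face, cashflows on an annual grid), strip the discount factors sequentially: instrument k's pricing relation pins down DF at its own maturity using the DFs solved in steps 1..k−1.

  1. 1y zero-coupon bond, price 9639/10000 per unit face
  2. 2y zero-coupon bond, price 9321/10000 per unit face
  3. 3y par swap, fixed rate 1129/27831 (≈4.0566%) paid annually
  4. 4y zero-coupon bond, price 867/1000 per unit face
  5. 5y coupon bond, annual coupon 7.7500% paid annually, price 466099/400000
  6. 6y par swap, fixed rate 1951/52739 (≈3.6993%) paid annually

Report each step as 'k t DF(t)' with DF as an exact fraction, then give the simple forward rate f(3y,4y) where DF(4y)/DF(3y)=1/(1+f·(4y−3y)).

1 1 9639/10000
2 2 9321/10000
3 3 8871/10000
4 4 867/1000
5 5 8189/10000
6 6 8049/10000
f(3y,4y) = ((8871/10000)/(867/1000) − 1)/(1) = 67/2890 ≈ 2.3183%

step 1 [1y] zero: DF = P = 9639/10000 ≈ 0.963900
step 2 [2y] zero: DF = P = 9321/10000 ≈ 0.932100
step 3 [3y] swap r/1=1129/27831: DF=(1 − 1129/27831·(0.963900+0.932100))/(1+1129/27831) = 8871/10000 ≈ 0.887100
step 4 [4y] zero: DF = P = 867/1000 ≈ 0.867000
step 5 [5y] bond c/1=31/400: DF=(466099/400000 − 31/400·(0.963900+0.932100+0.887100+0.867000))/(1+31/400) = 8189/10000 ≈ 0.818900
step 6 [6y] swap r/1=1951/52739: DF=(1 − 1951/52739·(0.963900+0.932100+0.887100+0.867000+0.818900))/(1+1951/52739) = 8049/10000 ≈ 0.804900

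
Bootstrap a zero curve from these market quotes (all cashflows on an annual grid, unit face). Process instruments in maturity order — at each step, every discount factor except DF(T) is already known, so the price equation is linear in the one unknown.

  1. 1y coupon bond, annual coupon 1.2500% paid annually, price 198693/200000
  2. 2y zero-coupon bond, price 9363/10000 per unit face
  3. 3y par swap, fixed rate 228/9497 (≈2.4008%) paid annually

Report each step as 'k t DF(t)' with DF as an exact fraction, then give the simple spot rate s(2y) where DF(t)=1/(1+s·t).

1 1 2453/2500
2 2 9363/10000
3 3 2329/2500
s(2y) = (1/(9363/10000) − 1)/(2) = 637/18726 ≈ 3.4017%

step 1 [1y] bond c/1=1/80: DF=(198693/200000 − 1/80·(0))/(1+1/80) = 2453/2500 ≈ 0.981200
step 2 [2y] zero: DF = P = 9363/10000 ≈ 0.936300
step 3 [3y] swap r/1=228/9497: DF=(1 − 228/9497·(0.981200+0.936300))/(1+228/9497) = 2329/2500 ≈ 0.931600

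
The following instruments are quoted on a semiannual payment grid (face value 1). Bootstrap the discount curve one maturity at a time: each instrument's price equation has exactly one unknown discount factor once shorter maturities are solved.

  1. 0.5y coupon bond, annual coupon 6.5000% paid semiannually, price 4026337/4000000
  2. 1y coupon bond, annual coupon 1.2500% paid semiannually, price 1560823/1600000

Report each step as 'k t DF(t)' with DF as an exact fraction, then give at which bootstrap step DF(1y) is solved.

step 1 [0.5y] bond c/2=13/400: DF=(4026337/4000000 − 13/400·(0))/(1+13/400) = 9749/10000 ≈ 0.974900
step 2 [1y] bond c/2=1/160: DF=(1560823/1600000 − 1/160·(0.974900))/(1+1/160) = 4817/5000 ≈ 0.963400

1 1/2 9749/10000
2 1 4817/5000
DF(1y) is solved at step 2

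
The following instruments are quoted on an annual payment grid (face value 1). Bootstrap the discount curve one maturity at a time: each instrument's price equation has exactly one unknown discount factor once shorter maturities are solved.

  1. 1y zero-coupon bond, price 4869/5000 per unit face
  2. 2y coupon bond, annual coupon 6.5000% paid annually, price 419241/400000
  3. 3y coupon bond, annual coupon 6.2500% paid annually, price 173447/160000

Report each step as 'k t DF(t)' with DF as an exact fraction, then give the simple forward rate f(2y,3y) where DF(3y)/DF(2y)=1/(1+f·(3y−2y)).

1 1 4869/5000
2 2 9247/10000
3 3 4543/5000
f(2y,3y) = ((9247/10000)/(4543/5000) − 1)/(1) = 23/1298 ≈ 1.7720%

step 1 [1y] zero: DF = P = 4869/5000 ≈ 0.973800
step 2 [2y] bond c/1=13/200: DF=(419241/400000 − 13/200·(0.973800))/(1+13/200) = 9247/10000 ≈ 0.924700
step 3 [3y] bond c/1=1/16: DF=(173447/160000 − 1/16·(0.973800+0.924700))/(1+1/16) = 4543/5000 ≈ 0.908600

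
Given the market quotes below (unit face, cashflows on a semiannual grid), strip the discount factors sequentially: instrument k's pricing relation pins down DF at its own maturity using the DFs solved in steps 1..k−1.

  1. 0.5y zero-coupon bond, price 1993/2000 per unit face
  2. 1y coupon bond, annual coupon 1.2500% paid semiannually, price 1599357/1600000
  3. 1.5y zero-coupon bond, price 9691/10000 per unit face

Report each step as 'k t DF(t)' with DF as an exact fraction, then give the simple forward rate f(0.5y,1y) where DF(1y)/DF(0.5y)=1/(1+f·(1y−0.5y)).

1 1/2 1993/2000
2 1 617/625
3 3/2 9691/10000
f(0.5y,1y) = ((1993/2000)/(617/625) − 1)/(1/2) = 93/4936 ≈ 1.8841%

step 1 [0.5y] zero: DF = P = 1993/2000 ≈ 0.996500
step 2 [1y] bond c/2=1/160: DF=(1599357/1600000 − 1/160·(0.996500))/(1+1/160) = 617/625 ≈ 0.987200
step 3 [1.5y] zero: DF = P = 9691/10000 ≈ 0.969100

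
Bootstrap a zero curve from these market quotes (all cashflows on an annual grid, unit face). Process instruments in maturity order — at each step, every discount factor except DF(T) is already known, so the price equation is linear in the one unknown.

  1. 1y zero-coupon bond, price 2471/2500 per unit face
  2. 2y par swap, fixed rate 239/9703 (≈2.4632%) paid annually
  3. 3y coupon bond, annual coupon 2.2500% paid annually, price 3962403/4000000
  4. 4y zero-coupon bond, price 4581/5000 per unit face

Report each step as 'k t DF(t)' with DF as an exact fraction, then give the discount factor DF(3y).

step 1 [1y] zero: DF = P = 2471/2500 ≈ 0.988400
step 2 [2y] swap r/1=239/9703: DF=(1 − 239/9703·(0.988400))/(1+239/9703) = 4761/5000 ≈ 0.952200
step 3 [3y] bond c/1=9/400: DF=(3962403/4000000 − 9/400·(0.988400+0.952200))/(1+9/400) = 9261/10000 ≈ 0.926100
step 4 [4y] zero: DF = P = 4581/5000 ≈ 0.916200

1 1 2471/2500
2 2 4761/5000
3 3 9261/10000
4 4 4581/5000
DF(3y) = 9261/10000 ≈ 0.926100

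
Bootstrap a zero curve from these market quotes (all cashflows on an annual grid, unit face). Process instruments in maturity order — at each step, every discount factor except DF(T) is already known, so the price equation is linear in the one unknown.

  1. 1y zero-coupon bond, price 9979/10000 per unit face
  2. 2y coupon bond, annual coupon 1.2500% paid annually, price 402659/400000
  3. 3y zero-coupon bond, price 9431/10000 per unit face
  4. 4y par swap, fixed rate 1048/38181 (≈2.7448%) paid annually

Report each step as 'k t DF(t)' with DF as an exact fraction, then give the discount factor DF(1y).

step 1 [1y] zero: DF = P = 9979/10000 ≈ 0.997900
step 2 [2y] bond c/1=1/80: DF=(402659/400000 − 1/80·(0.997900))/(1+1/80) = 9819/10000 ≈ 0.981900
step 3 [3y] zero: DF = P = 9431/10000 ≈ 0.943100
step 4 [4y] swap r/1=1048/38181: DF=(1 − 1048/38181·(0.997900+0.981900+0.943100))/(1+1048/38181) = 1119/1250 ≈ 0.895200

1 1 9979/10000
2 2 9819/10000
3 3 9431/10000
4 4 1119/1250
DF(1y) = 9979/10000 ≈ 0.997900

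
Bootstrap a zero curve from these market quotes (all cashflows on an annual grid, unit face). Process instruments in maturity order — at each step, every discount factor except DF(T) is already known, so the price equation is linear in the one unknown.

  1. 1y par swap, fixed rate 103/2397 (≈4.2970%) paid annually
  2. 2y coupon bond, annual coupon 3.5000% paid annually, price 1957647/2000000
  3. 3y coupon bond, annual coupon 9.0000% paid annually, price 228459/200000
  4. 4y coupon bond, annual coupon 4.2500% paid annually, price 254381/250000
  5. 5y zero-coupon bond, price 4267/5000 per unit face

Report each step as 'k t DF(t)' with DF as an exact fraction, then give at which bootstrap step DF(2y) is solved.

step 1 [1y] swap r/1=103/2397: DF=(1 − 103/2397·(0))/(1+103/2397) = 2397/2500 ≈ 0.958800
step 2 [2y] bond c/1=7/200: DF=(1957647/2000000 − 7/200·(0.958800))/(1+7/200) = 9133/10000 ≈ 0.913300
step 3 [3y] bond c/1=9/100: DF=(228459/200000 − 9/100·(0.958800+0.913300))/(1+9/100) = 4467/5000 ≈ 0.893400
step 4 [4y] bond c/1=17/400: DF=(254381/250000 − 17/400·(0.958800+0.913300+0.893400))/(1+17/400) = 8633/10000 ≈ 0.863300
step 5 [5y] zero: DF = P = 4267/5000 ≈ 0.853400

1 1 2397/2500
2 2 9133/10000
3 3 4467/5000
4 4 8633/10000
5 5 4267/5000
DF(2y) is solved at step 2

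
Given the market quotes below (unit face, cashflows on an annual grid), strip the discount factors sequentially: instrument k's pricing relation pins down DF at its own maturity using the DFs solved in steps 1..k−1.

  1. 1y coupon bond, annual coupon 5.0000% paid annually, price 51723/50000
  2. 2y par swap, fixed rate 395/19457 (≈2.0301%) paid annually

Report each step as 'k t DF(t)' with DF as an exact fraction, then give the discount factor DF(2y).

1 1 2463/2500
2 2 1921/2000
DF(2y) = 1921/2000 ≈ 0.960500

step 1 [1y] bond c/1=1/20: DF=(51723/50000 − 1/20·(0))/(1+1/20) = 2463/2500 ≈ 0.985200
step 2 [2y] swap r/1=395/19457: DF=(1 − 395/19457·(0.985200))/(1+395/19457) = 1921/2000 ≈ 0.960500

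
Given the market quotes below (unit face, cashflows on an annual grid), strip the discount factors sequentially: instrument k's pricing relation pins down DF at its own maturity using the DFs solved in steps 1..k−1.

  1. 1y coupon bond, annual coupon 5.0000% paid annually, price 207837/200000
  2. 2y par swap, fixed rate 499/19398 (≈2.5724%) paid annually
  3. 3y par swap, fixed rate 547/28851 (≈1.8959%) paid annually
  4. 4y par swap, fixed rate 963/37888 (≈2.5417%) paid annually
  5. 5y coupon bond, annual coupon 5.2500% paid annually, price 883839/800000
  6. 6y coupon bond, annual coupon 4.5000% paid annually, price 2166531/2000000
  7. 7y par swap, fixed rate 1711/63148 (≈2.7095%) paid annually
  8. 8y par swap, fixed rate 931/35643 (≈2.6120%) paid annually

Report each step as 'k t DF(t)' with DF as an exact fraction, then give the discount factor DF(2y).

step 1 [1y] bond c/1=1/20: DF=(207837/200000 − 1/20·(0))/(1+1/20) = 9897/10000 ≈ 0.989700
step 2 [2y] swap r/1=499/19398: DF=(1 − 499/19398·(0.989700))/(1+499/19398) = 9501/10000 ≈ 0.950100
step 3 [3y] swap r/1=547/28851: DF=(1 − 547/28851·(0.989700+0.950100))/(1+547/28851) = 9453/10000 ≈ 0.945300
step 4 [4y] swap r/1=963/37888: DF=(1 − 963/37888·(0.989700+0.950100+0.945300))/(1+963/37888) = 9037/10000 ≈ 0.903700
step 5 [5y] bond c/1=21/400: DF=(883839/800000 − 21/400·(0.989700+0.950100+0.945300+0.903700))/(1+21/400) = 8607/10000 ≈ 0.860700
step 6 [6y] bond c/1=9/200: DF=(2166531/2000000 − 9/200·(0.989700+0.950100+0.945300+0.903700+0.860700))/(1+9/200) = 2091/2500 ≈ 0.836400
step 7 [7y] swap r/1=1711/63148: DF=(1 − 1711/63148·(0.989700+0.950100+0.945300+0.903700+0.860700+0.836400))/(1+1711/63148) = 8289/10000 ≈ 0.828900
step 8 [8y] swap r/1=931/35643: DF=(1 − 931/35643·(0.989700+0.950100+0.945300+0.903700+0.860700+0.836400+0.828900))/(1+931/35643) = 4069/5000 ≈ 0.813800

1 1 9897/10000
2 2 9501/10000
3 3 9453/10000
4 4 9037/10000
5 5 8607/10000
6 6 2091/2500
7 7 8289/10000
8 8 4069/5000
DF(2y) = 9501/10000 ≈ 0.950100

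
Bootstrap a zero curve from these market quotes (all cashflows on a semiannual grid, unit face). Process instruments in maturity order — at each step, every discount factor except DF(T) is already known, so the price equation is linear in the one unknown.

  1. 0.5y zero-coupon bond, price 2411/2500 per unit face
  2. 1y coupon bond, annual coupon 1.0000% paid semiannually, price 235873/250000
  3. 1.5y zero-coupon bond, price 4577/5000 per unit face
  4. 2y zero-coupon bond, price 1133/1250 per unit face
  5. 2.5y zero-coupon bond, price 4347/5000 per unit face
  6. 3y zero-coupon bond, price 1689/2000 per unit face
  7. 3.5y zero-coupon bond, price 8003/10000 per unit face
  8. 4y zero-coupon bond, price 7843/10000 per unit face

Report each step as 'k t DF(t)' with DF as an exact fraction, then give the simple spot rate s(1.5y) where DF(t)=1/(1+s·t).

1 1/2 2411/2500
2 1 467/500
3 3/2 4577/5000
4 2 1133/1250
5 5/2 4347/5000
6 3 1689/2000
7 7/2 8003/10000
8 4 7843/10000
s(1.5y) = (1/(4577/5000) − 1)/(3/2) = 282/4577 ≈ 6.1612%

step 1 [0.5y] zero: DF = P = 2411/2500 ≈ 0.964400
step 2 [1y] bond c/2=1/200: DF=(235873/250000 − 1/200·(0.964400))/(1+1/200) = 467/500 ≈ 0.934000
step 3 [1.5y] zero: DF = P = 4577/5000 ≈ 0.915400
step 4 [2y] zero: DF = P = 1133/1250 ≈ 0.906400
step 5 [2.5y] zero: DF = P = 4347/5000 ≈ 0.869400
step 6 [3y] zero: DF = P = 1689/2000 ≈ 0.844500
step 7 [3.5y] zero: DF = P = 8003/10000 ≈ 0.800300
step 8 [4y] zero: DF = P = 7843/10000 ≈ 0.784300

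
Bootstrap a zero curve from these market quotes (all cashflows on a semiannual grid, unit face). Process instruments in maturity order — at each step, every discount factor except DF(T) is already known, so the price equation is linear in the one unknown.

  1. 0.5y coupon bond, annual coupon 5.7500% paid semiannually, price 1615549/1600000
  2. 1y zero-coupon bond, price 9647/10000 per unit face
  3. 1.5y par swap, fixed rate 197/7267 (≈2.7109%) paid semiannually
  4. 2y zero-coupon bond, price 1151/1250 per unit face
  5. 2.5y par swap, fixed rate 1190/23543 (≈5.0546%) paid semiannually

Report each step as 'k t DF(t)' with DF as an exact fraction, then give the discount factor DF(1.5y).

step 1 [0.5y] bond c/2=23/800: DF=(1615549/1600000 − 23/800·(0))/(1+23/800) = 1963/2000 ≈ 0.981500
step 2 [1y] zero: DF = P = 9647/10000 ≈ 0.964700
step 3 [1.5y] swap r/2=197/14534: DF=(1 − 197/14534·(0.981500+0.964700))/(1+197/14534) = 4803/5000 ≈ 0.960600
step 4 [2y] zero: DF = P = 1151/1250 ≈ 0.920800
step 5 [2.5y] swap r/2=595/23543: DF=(1 − 595/23543·(0.981500+0.964700+0.960600+0.920800))/(1+595/23543) = 881/1000 ≈ 0.881000

1 1/2 1963/2000
2 1 9647/10000
3 3/2 4803/5000
4 2 1151/1250
5 5/2 881/1000
DF(1.5y) = 4803/5000 ≈ 0.960600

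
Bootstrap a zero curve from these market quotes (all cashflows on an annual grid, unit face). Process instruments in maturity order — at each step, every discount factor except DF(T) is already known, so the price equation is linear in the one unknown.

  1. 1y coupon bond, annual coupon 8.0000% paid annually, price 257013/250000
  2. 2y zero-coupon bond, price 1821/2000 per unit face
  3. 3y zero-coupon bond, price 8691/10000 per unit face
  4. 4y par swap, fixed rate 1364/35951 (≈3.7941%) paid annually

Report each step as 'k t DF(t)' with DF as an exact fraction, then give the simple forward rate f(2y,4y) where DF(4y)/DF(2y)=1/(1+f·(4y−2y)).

1 1 9519/10000
2 2 1821/2000
3 3 8691/10000
4 4 2159/2500
f(2y,4y) = ((1821/2000)/(2159/2500) − 1)/(2) = 469/17272 ≈ 2.7154%

step 1 [1y] bond c/1=2/25: DF=(257013/250000 − 2/25·(0))/(1+2/25) = 9519/10000 ≈ 0.951900
step 2 [2y] zero: DF = P = 1821/2000 ≈ 0.910500
step 3 [3y] zero: DF = P = 8691/10000 ≈ 0.869100
step 4 [4y] swap r/1=1364/35951: DF=(1 − 1364/35951·(0.951900+0.910500+0.869100))/(1+1364/35951) = 2159/2500 ≈ 0.863600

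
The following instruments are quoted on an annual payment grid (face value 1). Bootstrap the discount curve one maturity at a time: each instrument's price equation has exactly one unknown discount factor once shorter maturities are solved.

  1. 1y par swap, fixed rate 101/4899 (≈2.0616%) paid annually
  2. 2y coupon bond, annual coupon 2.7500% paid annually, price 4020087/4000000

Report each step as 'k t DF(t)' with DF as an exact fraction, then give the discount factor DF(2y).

1 1 4899/5000
2 2 9519/10000
DF(2y) = 9519/10000 ≈ 0.951900

step 1 [1y] swap r/1=101/4899: DF=(1 − 101/4899·(0))/(1+101/4899) = 4899/5000 ≈ 0.979800
step 2 [2y] bond c/1=11/400: DF=(4020087/4000000 − 11/400·(0.979800))/(1+11/400) = 9519/10000 ≈ 0.951900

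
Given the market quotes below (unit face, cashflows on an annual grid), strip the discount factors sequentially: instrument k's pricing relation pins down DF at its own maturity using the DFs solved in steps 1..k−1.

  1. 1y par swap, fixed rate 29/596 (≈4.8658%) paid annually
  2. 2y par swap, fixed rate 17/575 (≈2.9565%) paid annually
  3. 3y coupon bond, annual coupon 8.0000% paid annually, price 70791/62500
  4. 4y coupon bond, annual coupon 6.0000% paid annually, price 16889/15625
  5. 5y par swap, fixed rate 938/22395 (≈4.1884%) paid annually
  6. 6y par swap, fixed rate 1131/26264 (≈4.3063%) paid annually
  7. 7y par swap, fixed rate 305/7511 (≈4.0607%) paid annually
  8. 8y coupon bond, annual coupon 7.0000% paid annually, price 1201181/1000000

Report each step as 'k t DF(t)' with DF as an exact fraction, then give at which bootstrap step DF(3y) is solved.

step 1 [1y] swap r/1=29/596: DF=(1 − 29/596·(0))/(1+29/596) = 596/625 ≈ 0.953600
step 2 [2y] swap r/1=17/575: DF=(1 − 17/575·(0.953600))/(1+17/575) = 9439/10000 ≈ 0.943900
step 3 [3y] bond c/1=2/25: DF=(70791/62500 − 2/25·(0.953600+0.943900))/(1+2/25) = 4541/5000 ≈ 0.908200
step 4 [4y] bond c/1=3/50: DF=(16889/15625 − 3/50·(0.953600+0.943900+0.908200))/(1+3/50) = 8609/10000 ≈ 0.860900
step 5 [5y] swap r/1=938/22395: DF=(1 − 938/22395·(0.953600+0.943900+0.908200+0.860900))/(1+938/22395) = 2031/2500 ≈ 0.812400
step 6 [6y] swap r/1=1131/26264: DF=(1 − 1131/26264·(0.953600+0.943900+0.908200+0.860900+0.812400))/(1+1131/26264) = 3869/5000 ≈ 0.773800
step 7 [7y] swap r/1=305/7511: DF=(1 − 305/7511·(0.953600+0.943900+0.908200+0.860900+0.812400+0.773800))/(1+305/7511) = 189/250 ≈ 0.756000
step 8 [8y] bond c/1=7/100: DF=(1201181/1000000 − 7/100·(0.953600+0.943900+0.908200+0.860900+0.812400+0.773800+0.756000))/(1+7/100) = 1459/2000 ≈ 0.729500

1 1 596/625
2 2 9439/10000
3 3 4541/5000
4 4 8609/10000
5 5 2031/2500
6 6 3869/5000
7 7 189/250
8 8 1459/2000
DF(3y) is solved at step 3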